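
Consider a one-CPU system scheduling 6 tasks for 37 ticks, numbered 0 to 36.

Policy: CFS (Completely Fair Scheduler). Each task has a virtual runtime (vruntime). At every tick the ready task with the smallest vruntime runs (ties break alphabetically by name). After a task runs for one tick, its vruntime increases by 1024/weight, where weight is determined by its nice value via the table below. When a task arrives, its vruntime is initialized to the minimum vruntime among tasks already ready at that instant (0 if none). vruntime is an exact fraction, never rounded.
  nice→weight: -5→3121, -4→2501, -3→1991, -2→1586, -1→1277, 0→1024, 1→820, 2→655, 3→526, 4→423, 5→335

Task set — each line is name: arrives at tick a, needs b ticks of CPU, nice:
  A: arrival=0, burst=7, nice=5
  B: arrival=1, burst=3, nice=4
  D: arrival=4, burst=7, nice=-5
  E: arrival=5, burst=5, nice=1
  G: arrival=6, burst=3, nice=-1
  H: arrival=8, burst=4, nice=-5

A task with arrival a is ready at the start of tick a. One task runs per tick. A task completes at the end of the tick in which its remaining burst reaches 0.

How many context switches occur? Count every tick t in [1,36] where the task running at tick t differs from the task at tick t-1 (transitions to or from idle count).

context switches = 24

t=0: vr[A=0] → run A
t=1: vr[A=1024/335 B=1024/335] → run A
t=2: vr[A=2048/335 B=1024/335] → run B
t=3: vr[A=2048/335 B=776192/141705] → run B
t=4: vr[A=2048/335 B=1119232/141705 D=2048/335] → run A
t=5: vr[A=3072/335 B=1119232/141705 D=2048/335 E=2048/335] → run D
t=6: vr[A=3072/335 B=1119232/141705 D=6734848/1045535 E=2048/335 G=2048/335] → run E
t=7: vr[A=3072/335 B=1119232/141705 D=6734848/1045535 E=20224/2747 G=2048/335] → run G
t=8: vr[A=3072/335 B=1119232/141705 D=6734848/1045535 E=20224/2747 G=2958336/427795 H=6734848/1045535] → run D
t=9: vr[A=3072/335 B=1119232/141705 D=7077888/1045535 E=20224/2747 G=2958336/427795 H=6734848/1045535] → run H
t=10: vr[A=3072/335 B=1119232/141705 D=7077888/1045535 E=20224/2747 G=2958336/427795 H=7077888/1045535] → run D
t=11: vr[A=3072/335 B=1119232/141705 D=7420928/1045535 E=20224/2747 G=2958336/427795 H=7077888/1045535] → run H
t=12: vr[A=3072/335 B=1119232/141705 D=7420928/1045535 E=20224/2747 G=2958336/427795 H=7420928/1045535] → run G
t=13: vr[A=3072/335 B=1119232/141705 D=7420928/1045535 E=20224/2747 G=3301376/427795 H=7420928/1045535] → run D
t=14: vr[A=3072/335 B=1119232/141705 D=7763968/1045535 E=20224/2747 G=3301376/427795 H=7420928/1045535] → run H
t=15: vr[A=3072/335 B=1119232/141705 D=7763968/1045535 E=20224/2747 G=3301376/427795 H=7763968/1045535] → run E
t=16: vr[A=3072/335 B=1119232/141705 D=7763968/1045535 E=118272/13735 G=3301376/427795 H=7763968/1045535] → run D
t=17: vr[A=3072/335 B=1119232/141705 D=8107008/1045535 E=118272/13735 G=3301376/427795 H=7763968/1045535] → run H
t=18: vr[A=3072/335 B=1119232/141705 D=8107008/1045535 E=118272/13735 G=3301376/427795] → run G
t=19: vr[A=3072/335 B=1119232/141705 D=8107008/1045535 E=118272/13735] → run D
t=20: vr[A=3072/335 B=1119232/141705 D=8450048/1045535 E=118272/13735] → run B
t=21: vr[A=3072/335 D=8450048/1045535 E=118272/13735] → run D
t=22: vr[A=3072/335 E=118272/13735] → run E
t=23: vr[A=3072/335 E=135424/13735] → run A
t=24: vr[A=4096/335 E=135424/13735] → run E
t=25: vr[A=4096/335 E=152576/13735] → run E
t=26: vr[A=4096/335] → run A
t=27: vr[A=1024/67] → run A
t=28: vr[A=6144/335] → run A
t=29: (idle)
t=30: (idle)
t=31: (idle)
t=32: (idle)
t=33: (idle)
t=34: (idle)
t=35: (idle)
t=36: (idle)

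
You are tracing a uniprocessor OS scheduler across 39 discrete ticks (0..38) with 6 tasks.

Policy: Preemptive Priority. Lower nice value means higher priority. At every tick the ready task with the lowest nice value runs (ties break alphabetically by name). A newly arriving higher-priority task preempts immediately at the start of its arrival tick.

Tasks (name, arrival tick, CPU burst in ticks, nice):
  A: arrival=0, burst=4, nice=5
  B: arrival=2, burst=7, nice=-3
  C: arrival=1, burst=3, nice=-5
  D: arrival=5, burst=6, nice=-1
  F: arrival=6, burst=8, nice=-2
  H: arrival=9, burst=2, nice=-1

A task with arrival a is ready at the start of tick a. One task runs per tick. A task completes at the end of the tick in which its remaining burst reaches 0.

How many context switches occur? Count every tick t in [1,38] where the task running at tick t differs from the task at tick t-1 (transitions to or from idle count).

t=0: ready={A} → run A
t=1: ready={A,C} → run C
t=2: ready={A,B,C} → run C
t=3: ready={A,B,C} → run C
t=4: ready={A,B} → run B
t=5: ready={A,B,D} → run B
t=6: ready={A,B,D,F} → run B
t=7: ready={A,B,D,F} → run B
t=8: ready={A,B,D,F} → run B
t=9: ready={A,B,D,F,H} → run B
t=10: ready={A,B,D,F,H} → run B
t=11: ready={A,D,F,H} → run F
t=12: ready={A,D,F,H} → run F
t=13: ready={A,D,F,H} → run F
t=14: ready={A,D,F,H} → run F
t=15: ready={A,D,F,H} → run F
t=16: ready={A,D,F,H} → run F
t=17: ready={A,D,F,H} → run F
t=18: ready={A,D,F,H} → run F
t=19: ready={A,D,H} → run D
t=20: ready={A,D,H} → run D
t=21: ready={A,D,H} → run D
t=22: ready={A,D,H} → run D
t=23: ready={A,D,H} → run D
t=24: ready={A,D,H} → run D
t=25: ready={A,H} → run H
t=26: ready={A,H} → run H
t=27: ready={A} → run A
t=28: ready={A} → run A
t=29: ready={A} → run A
t=30: (idle)
t=31: (idle)
t=32: (idle)
t=33: (idle)
t=34: (idle)
t=35: (idle)
t=36: (idle)
t=37: (idle)
t=38: (idle)

context switches = 7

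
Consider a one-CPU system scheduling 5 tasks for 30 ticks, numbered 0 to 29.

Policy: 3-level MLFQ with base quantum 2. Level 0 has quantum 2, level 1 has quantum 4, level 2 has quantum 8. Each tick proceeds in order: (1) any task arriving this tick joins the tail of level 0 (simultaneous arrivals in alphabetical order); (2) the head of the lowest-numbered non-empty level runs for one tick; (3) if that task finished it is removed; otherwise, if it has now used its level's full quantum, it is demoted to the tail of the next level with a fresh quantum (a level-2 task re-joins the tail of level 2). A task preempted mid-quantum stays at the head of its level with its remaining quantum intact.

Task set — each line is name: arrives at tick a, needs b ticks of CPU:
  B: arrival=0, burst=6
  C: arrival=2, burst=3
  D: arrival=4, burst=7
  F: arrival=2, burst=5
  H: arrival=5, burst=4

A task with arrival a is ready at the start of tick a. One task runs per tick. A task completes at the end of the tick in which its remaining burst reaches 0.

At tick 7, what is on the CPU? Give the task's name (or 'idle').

t=0: L0/L1/L2 = B/-/- → run B
t=1: L0/L1/L2 = B/-/- → run B
t=2: L0/L1/L2 = CF/B/- → run C
t=3: L0/L1/L2 = CF/B/- → run C
t=4: L0/L1/L2 = FD/BC/- → run F
t=5: L0/L1/L2 = FDH/BC/- → run F
t=6: L0/L1/L2 = DH/BCF/- → run D
t=7: L0/L1/L2 = DH/BCF/- → run D
t=8: L0/L1/L2 = H/BCFD/- → run H
t=9: L0/L1/L2 = H/BCFD/- → run H
t=10: L0/L1/L2 = -/BCFDH/- → run B
t=11: L0/L1/L2 = -/BCFDH/- → run B
t=12: L0/L1/L2 = -/BCFDH/- → run B
t=13: L0/L1/L2 = -/BCFDH/- → run B
t=14: L0/L1/L2 = -/CFDH/- → run C
t=15: L0/L1/L2 = -/FDH/- → run F
t=16: L0/L1/L2 = -/FDH/- → run F
t=17: L0/L1/L2 = -/FDH/- → run F
t=18: L0/L1/L2 = -/DH/- → run D
t=19: L0/L1/L2 = -/DH/- → run D
t=20: L0/L1/L2 = -/DH/- → run D
t=21: L0/L1/L2 = -/DH/- → run D
t=22: L0/L1/L2 = -/H/D → run H
t=23: L0/L1/L2 = -/H/D → run H
t=24: L0/L1/L2 = -/-/D → run D
t=25: (idle)
t=26: (idle)
t=27: (idle)
t=28: (idle)
t=29: (idle)

running at tick 7 = D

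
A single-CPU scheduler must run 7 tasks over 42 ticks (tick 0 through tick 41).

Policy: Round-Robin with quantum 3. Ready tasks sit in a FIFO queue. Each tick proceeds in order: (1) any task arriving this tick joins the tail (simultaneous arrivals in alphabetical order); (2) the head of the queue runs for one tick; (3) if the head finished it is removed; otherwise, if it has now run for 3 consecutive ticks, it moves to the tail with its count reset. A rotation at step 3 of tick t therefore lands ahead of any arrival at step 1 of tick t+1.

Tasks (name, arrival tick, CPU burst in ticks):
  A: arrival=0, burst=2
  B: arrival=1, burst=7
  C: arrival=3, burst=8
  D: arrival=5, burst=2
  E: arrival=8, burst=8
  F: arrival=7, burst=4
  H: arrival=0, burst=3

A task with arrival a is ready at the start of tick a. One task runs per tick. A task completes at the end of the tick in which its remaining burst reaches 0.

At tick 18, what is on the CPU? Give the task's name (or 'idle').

t=0: queue=[A,H] q_used=0 → run A
t=1: queue=[A,H,B] q_used=1 → run A
t=2: queue=[H,B] q_used=0 → run H
t=3: queue=[H,B,C] q_used=1 → run H
t=4: queue=[H,B,C] q_used=2 → run H
t=5: queue=[B,C,D] q_used=0 → run B
t=6: queue=[B,C,D] q_used=1 → run B
t=7: queue=[B,C,D,F] q_used=2 → run B
t=8: queue=[C,D,F,B,E] q_used=0 → run C
t=9: queue=[C,D,F,B,E] q_used=1 → run C
t=10: queue=[C,D,F,B,E] q_used=2 → run C
t=11: queue=[D,F,B,E,C] q_used=0 → run D
t=12: queue=[D,F,B,E,C] q_used=1 → run D
t=13: queue=[F,B,E,C] q_used=0 → run F
t=14: queue=[F,B,E,C] q_used=1 → run F
t=15: queue=[F,B,E,C] q_used=2 → run F
t=16: queue=[B,E,C,F] q_used=0 → run B
t=17: queue=[B,E,C,F] q_used=1 → run B
t=18: queue=[B,E,C,F] q_used=2 → run B
t=19: queue=[E,C,F,B] q_used=0 → run E
t=20: queue=[E,C,F,B] q_used=1 → run E
t=21: queue=[E,C,F,B] q_used=2 → run E
t=22: queue=[C,F,B,E] q_used=0 → run C
t=23: queue=[C,F,B,E] q_used=1 → run C
t=24: queue=[C,F,B,E] q_used=2 → run C
t=25: queue=[F,B,E,C] q_used=0 → run F
t=26: queue=[B,E,C] q_used=0 → run B
t=27: queue=[E,C] q_used=0 → run E
t=28: queue=[E,C] q_used=1 → run E
t=29: queue=[E,C] q_used=2 → run E
t=30: queue=[C,E] q_used=0 → run C
t=31: queue=[C,E] q_used=1 → run C
t=32: queue=[E] q_used=0 → run E
t=33: queue=[E] q_used=1 → run E
t=34: (idle)
t=35: (idle)
t=36: (idle)
t=37: (idle)
t=38: (idle)
t=39: (idle)
t=40: (idle)
t=41: (idle)

running at tick 18 = B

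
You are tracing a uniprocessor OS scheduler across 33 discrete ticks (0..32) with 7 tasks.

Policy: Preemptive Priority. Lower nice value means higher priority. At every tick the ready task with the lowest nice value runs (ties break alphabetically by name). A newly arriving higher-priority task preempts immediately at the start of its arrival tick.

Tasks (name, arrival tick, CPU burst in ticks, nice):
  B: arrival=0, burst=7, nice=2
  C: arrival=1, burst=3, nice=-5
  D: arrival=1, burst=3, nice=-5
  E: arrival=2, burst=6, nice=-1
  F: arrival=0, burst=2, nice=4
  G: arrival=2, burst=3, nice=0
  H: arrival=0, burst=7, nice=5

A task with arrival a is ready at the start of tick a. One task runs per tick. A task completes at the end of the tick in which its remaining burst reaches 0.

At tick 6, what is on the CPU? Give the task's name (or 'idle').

t=0: ready={B,F,H} → run B
t=1: ready={B,C,D,F,H} → run C
t=2: ready={B,C,D,E,F,G,H} → run C
t=3: ready={B,C,D,E,F,G,H} → run C
t=4: ready={B,D,E,F,G,H} → run D
t=5: ready={B,D,E,F,G,H} → run D
t=6: ready={B,D,E,F,G,H} → run D
t=7: ready={B,E,F,G,H} → run E
t=8: ready={B,E,F,G,H} → run E
t=9: ready={B,E,F,G,H} → run E
t=10: ready={B,E,F,G,H} → run E
t=11: ready={B,E,F,G,H} → run E
t=12: ready={B,E,F,G,H} → run E
t=13: ready={B,F,G,H} → run G
t=14: ready={B,F,G,H} → run G
t=15: ready={B,F,G,H} → run G
t=16: ready={B,F,H} → run B
t=17: ready={B,F,H} → run B
t=18: ready={B,F,H} → run B
t=19: ready={B,F,H} → run B
t=20: ready={B,F,H} → run B
t=21: ready={B,F,H} → run B
t=22: ready={F,H} → run F
t=23: ready={F,H} → run F
t=24: ready={H} → run H
t=25: ready={H} → run H
t=26: ready={H} → run H
t=27: ready={H} → run H
t=28: ready={H} → run H
t=29: ready={H} → run H
t=30: ready={H} → run H
t=31: (idle)
t=32: (idle)

running at tick 6 = D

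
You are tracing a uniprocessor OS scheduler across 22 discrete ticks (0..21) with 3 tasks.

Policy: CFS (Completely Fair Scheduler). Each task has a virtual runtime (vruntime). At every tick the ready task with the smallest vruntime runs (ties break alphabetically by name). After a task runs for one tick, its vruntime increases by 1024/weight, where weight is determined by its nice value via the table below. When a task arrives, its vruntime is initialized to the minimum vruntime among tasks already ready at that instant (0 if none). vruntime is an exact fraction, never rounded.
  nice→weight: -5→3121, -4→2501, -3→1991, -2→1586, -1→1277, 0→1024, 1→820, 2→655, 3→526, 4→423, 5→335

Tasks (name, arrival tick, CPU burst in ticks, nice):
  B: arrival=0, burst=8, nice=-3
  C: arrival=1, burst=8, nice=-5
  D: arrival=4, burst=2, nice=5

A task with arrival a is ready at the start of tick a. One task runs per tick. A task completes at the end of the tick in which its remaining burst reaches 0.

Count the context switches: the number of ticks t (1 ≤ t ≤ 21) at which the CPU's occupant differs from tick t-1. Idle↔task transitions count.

context switches = 13

t=0: vr[B=0] → run B
t=1: vr[B=1024/1991 C=1024/1991] → run B
t=2: vr[B=2048/1991 C=1024/1991] → run C
t=3: vr[B=2048/1991 C=5234688/6213911] → run C
t=4: vr[B=2048/1991 C=7273472/6213911 D=2048/1991] → run B
t=5: vr[B=3072/1991 C=7273472/6213911 D=2048/1991] → run D
t=6: vr[B=3072/1991 C=7273472/6213911 D=2724864/666985] → run C
t=7: vr[B=3072/1991 C=9312256/6213911 D=2724864/666985] → run C
t=8: vr[B=3072/1991 C=11351040/6213911 D=2724864/666985] → run B
t=9: vr[B=4096/1991 C=11351040/6213911 D=2724864/666985] → run C
t=10: vr[B=4096/1991 C=13389824/6213911 D=2724864/666985] → run B
t=11: vr[B=5120/1991 C=13389824/6213911 D=2724864/666985] → run C
t=12: vr[B=5120/1991 C=15428608/6213911 D=2724864/666985] → run C
t=13: vr[B=5120/1991 C=17467392/6213911 D=2724864/666985] → run B
t=14: vr[B=6144/1991 C=17467392/6213911 D=2724864/666985] → run C
t=15: vr[B=6144/1991 D=2724864/666985] → run B
t=16: vr[B=7168/1991 D=2724864/666985] → run B
t=17: vr[D=2724864/666985] → run D
t=18: (idle)
t=19: (idle)
t=20: (idle)
t=21: (idle)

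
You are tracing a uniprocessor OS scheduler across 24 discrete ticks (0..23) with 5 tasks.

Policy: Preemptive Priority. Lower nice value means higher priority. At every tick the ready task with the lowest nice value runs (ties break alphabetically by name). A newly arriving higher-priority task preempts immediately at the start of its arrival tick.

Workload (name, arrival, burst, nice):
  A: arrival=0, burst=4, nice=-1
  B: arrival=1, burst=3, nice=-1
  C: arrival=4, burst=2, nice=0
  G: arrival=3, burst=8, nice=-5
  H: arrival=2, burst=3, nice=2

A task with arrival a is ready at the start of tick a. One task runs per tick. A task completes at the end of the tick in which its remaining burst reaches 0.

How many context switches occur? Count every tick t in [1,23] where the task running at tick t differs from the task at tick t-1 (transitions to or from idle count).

t=0: ready={A} → run A
t=1: ready={A,B} → run A
t=2: ready={A,B,H} → run A
t=3: ready={A,B,G,H} → run G
t=4: ready={A,B,C,G,H} → run G
t=5: ready={A,B,C,G,H} → run G
t=6: ready={A,B,C,G,H} → run G
t=7: ready={A,B,C,G,H} → run G
t=8: ready={A,B,C,G,H} → run G
t=9: ready={A,B,C,G,H} → run G
t=10: ready={A,B,C,G,H} → run G
t=11: ready={A,B,C,H} → run A
t=12: ready={B,C,H} → run B
t=13: ready={B,C,H} → run B
t=14: ready={B,C,H} → run B
t=15: ready={C,H} → run C
t=16: ready={C,H} → run C
t=17: ready={H} → run H
t=18: ready={H} → run H
t=19: ready={H} → run H
t=20: (idle)
t=21: (idle)
t=22: (idle)
t=23: (idle)

context switches = 6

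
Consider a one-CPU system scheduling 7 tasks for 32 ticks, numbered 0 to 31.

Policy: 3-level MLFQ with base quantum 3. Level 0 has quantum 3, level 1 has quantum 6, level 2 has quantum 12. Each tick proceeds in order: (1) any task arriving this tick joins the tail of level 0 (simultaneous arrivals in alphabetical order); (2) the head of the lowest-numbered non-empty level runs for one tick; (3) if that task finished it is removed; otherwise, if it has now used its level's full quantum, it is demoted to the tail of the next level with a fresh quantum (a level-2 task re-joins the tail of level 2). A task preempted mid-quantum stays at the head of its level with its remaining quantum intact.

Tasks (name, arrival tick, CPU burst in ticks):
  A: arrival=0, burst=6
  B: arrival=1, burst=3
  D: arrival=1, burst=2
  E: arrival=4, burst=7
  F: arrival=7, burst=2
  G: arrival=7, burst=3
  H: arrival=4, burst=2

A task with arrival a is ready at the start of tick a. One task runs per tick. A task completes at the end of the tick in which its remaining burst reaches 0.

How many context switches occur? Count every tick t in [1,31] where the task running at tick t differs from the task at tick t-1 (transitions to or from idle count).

context switches = 9

t=0: L0/L1/L2 = A/-/- → run A
t=1: L0/L1/L2 = ABD/-/- → run A
t=2: L0/L1/L2 = ABD/-/- → run A
t=3: L0/L1/L2 = BD/A/- → run B
t=4: L0/L1/L2 = BDEH/A/- → run B
t=5: L0/L1/L2 = BDEH/A/- → run B
t=6: L0/L1/L2 = DEH/A/- → run D
t=7: L0/L1/L2 = DEHFG/A/- → run D
t=8: L0/L1/L2 = EHFG/A/- → run E
t=9: L0/L1/L2 = EHFG/A/- → run E
t=10: L0/L1/L2 = EHFG/A/- → run E
t=11: L0/L1/L2 = HFG/AE/- → run H
t=12: L0/L1/L2 = HFG/AE/- → run H
t=13: L0/L1/L2 = FG/AE/- → run F
t=14: L0/L1/L2 = FG/AE/- → run F
t=15: L0/L1/L2 = G/AE/- → run G
t=16: L0/L1/L2 = G/AE/- → run G
t=17: L0/L1/L2 = G/AE/- → run G
t=18: L0/L1/L2 = -/AE/- → run A
t=19: L0/L1/L2 = -/AE/- → run A
t=20: L0/L1/L2 = -/AE/- → run A
t=21: L0/L1/L2 = -/E/- → run E
t=22: L0/L1/L2 = -/E/- → run E
t=23: L0/L1/L2 = -/E/- → run E
t=24: L0/L1/L2 = -/E/- → run E
t=25: (idle)
t=26: (idle)
t=27: (idle)
t=28: (idle)
t=29: (idle)
t=30: (idle)
t=31: (idle)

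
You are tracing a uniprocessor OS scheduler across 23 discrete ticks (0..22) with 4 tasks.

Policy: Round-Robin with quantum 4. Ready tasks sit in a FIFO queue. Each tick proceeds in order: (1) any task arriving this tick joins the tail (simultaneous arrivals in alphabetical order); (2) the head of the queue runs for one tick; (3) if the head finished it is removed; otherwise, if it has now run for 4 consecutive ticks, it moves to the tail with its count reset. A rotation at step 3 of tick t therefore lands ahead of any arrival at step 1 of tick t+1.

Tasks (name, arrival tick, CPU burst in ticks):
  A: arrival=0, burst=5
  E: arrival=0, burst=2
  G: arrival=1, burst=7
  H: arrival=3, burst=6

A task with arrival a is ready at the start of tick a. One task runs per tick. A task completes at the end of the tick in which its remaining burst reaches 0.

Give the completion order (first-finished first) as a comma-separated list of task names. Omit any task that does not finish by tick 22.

completion order = E, A, G, H

t=0: queue=[A,E] q_used=0 → run A
t=1: queue=[A,E,G] q_used=1 → run A
t=2: queue=[A,E,G] q_used=2 → run A
t=3: queue=[A,E,G,H] q_used=3 → run A
t=4: queue=[E,G,H,A] q_used=0 → run E
t=5: queue=[E,G,H,A] q_used=1 → run E
t=6: queue=[G,H,A] q_used=0 → run G
t=7: queue=[G,H,A] q_used=1 → run G
t=8: queue=[G,H,A] q_used=2 → run G
t=9: queue=[G,H,A] q_used=3 → run G
t=10: queue=[H,A,G] q_used=0 → run H
t=11: queue=[H,A,G] q_used=1 → run H
t=12: queue=[H,A,G] q_used=2 → run H
t=13: queue=[H,A,G] q_used=3 → run H
t=14: queue=[A,G,H] q_used=0 → run A
t=15: queue=[G,H] q_used=0 → run G
t=16: queue=[G,H] q_used=1 → run G
t=17: queue=[G,H] q_used=2 → run G
t=18: queue=[H] q_used=0 → run H
t=19: queue=[H] q_used=1 → run H
t=20: (idle)
t=21: (idle)
t=22: (idle)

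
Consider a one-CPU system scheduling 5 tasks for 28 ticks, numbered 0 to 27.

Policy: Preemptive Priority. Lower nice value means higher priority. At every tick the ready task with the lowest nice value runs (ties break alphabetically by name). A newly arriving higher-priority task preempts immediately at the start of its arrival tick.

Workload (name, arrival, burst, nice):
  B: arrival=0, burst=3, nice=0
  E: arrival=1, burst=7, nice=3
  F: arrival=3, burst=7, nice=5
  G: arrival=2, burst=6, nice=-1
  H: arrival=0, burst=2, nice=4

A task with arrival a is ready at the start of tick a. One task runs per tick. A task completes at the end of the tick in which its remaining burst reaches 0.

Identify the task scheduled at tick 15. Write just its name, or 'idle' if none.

t=0: ready={B,H} → run B
t=1: ready={B,E,H} → run B
t=2: ready={B,E,G,H} → run G
t=3: ready={B,E,F,G,H} → run G
t=4: ready={B,E,F,G,H} → run G
t=5: ready={B,E,F,G,H} → run G
t=6: ready={B,E,F,G,H} → run G
t=7: ready={B,E,F,G,H} → run G
t=8: ready={B,E,F,H} → run B
t=9: ready={E,F,H} → run E
t=10: ready={E,F,H} → run E
t=11: ready={E,F,H} → run E
t=12: ready={E,F,H} → run E
t=13: ready={E,F,H} → run E
t=14: ready={E,F,H} → run E
t=15: ready={E,F,H} → run E
t=16: ready={F,H} → run H
t=17: ready={F,H} → run H
t=18: ready={F} → run F
t=19: ready={F} → run F
t=20: ready={F} → run F
t=21: ready={F} → run F
t=22: ready={F} → run F
t=23: ready={F} → run F
t=24: ready={F} → run F
t=25: (idle)
t=26: (idle)
t=27: (idle)

running at tick 15 = E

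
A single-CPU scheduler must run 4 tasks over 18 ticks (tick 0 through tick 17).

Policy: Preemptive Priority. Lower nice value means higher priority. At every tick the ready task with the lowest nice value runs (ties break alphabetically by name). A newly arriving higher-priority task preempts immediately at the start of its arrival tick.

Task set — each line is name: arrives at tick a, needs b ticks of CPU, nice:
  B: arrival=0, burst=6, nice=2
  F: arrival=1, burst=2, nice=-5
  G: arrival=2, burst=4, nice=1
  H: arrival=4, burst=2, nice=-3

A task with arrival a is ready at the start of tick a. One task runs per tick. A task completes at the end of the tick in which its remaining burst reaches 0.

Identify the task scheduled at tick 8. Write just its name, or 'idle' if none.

running at tick 8 = G

t=0: ready={B} → run B
t=1: ready={B,F} → run F
t=2: ready={B,F,G} → run F
t=3: ready={B,G} → run G
t=4: ready={B,G,H} → run H
t=5: ready={B,G,H} → run H
t=6: ready={B,G} → run G
t=7: ready={B,G} → run G
t=8: ready={B,G} → run G
t=9: ready={B} → run B
t=10: ready={B} → run B
t=11: ready={B} → run B
t=12: ready={B} → run B
t=13: ready={B} → run B
t=14: (idle)
t=15: (idle)
t=16: (idle)
t=17: (idle)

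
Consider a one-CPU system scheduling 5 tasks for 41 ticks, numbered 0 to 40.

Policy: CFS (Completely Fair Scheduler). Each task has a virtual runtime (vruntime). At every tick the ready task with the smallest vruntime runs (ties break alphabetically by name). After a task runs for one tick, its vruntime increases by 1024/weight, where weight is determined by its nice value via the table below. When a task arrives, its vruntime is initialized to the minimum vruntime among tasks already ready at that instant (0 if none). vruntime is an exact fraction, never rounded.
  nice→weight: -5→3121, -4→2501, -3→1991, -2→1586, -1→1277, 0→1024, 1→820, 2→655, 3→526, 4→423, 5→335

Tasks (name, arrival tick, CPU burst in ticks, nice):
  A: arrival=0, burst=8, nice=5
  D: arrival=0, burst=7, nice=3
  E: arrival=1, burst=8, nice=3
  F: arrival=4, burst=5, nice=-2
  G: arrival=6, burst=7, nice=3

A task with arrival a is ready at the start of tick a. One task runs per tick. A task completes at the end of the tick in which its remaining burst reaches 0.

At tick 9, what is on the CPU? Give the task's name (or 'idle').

t=0: vr[A=0 D=0] → run A
t=1: vr[A=1024/335 D=0 E=0] → run D
t=2: vr[A=1024/335 D=512/263 E=0] → run E
t=3: vr[A=1024/335 D=512/263 E=512/263] → run D
t=4: vr[A=1024/335 D=1024/263 E=512/263 F=512/263] → run E
t=5: vr[A=1024/335 D=1024/263 E=1024/263 F=512/263] → run F
t=6: vr[A=1024/335 D=1024/263 E=1024/263 F=540672/208559 G=540672/208559] → run F
t=7: vr[A=1024/335 D=1024/263 E=1024/263 F=675328/208559 G=540672/208559] → run G
t=8: vr[A=1024/335 D=1024/263 E=1024/263 F=675328/208559 G=946688/208559] → run A
t=9: vr[A=2048/335 D=1024/263 E=1024/263 F=675328/208559 G=946688/208559] → run F
t=10: vr[A=2048/335 D=1024/263 E=1024/263 F=809984/208559 G=946688/208559] → run F
t=11: vr[A=2048/335 D=1024/263 E=1024/263 F=944640/208559 G=946688/208559] → run D
t=12: vr[A=2048/335 D=1536/263 E=1024/263 F=944640/208559 G=946688/208559] → run E
t=13: vr[A=2048/335 D=1536/263 E=1536/263 F=944640/208559 G=946688/208559] → run F
t=14: vr[A=2048/335 D=1536/263 E=1536/263 G=946688/208559] → run G
t=15: vr[A=2048/335 D=1536/263 E=1536/263 G=1352704/208559] → run D
t=16: vr[A=2048/335 D=2048/263 E=1536/263 G=1352704/208559] → run E
t=17: vr[A=2048/335 D=2048/263 E=2048/263 G=1352704/208559] → run A
t=18: vr[A=3072/335 D=2048/263 E=2048/263 G=1352704/208559] → run G
t=19: vr[A=3072/335 D=2048/263 E=2048/263 G=1758720/208559] → run D
t=20: vr[A=3072/335 D=2560/263 E=2048/263 G=1758720/208559] → run E
t=21: vr[A=3072/335 D=2560/263 E=2560/263 G=1758720/208559] → run G
t=22: vr[A=3072/335 D=2560/263 E=2560/263 G=2164736/208559] → run A
t=23: vr[A=4096/335 D=2560/263 E=2560/263 G=2164736/208559] → run D
t=24: vr[A=4096/335 D=3072/263 E=2560/263 G=2164736/208559] → run E
t=25: vr[A=4096/335 D=3072/263 E=3072/263 G=2164736/208559] → run G
t=26: vr[A=4096/335 D=3072/263 E=3072/263 G=2570752/208559] → run D
t=27: vr[A=4096/335 E=3072/263 G=2570752/208559] → run E
t=28: vr[A=4096/335 E=3584/263 G=2570752/208559] → run A
t=29: vr[A=1024/67 E=3584/263 G=2570752/208559] → run G
t=30: vr[A=1024/67 E=3584/263 G=2976768/208559] → run E
t=31: vr[A=1024/67 G=2976768/208559] → run G
t=32: vr[A=1024/67] → run A
t=33: vr[A=6144/335] → run A
t=34: vr[A=7168/335] → run A
t=35: (idle)
t=36: (idle)
t=37: (idle)
t=38: (idle)
t=39: (idle)
t=40: (idle)

running at tick 9 = F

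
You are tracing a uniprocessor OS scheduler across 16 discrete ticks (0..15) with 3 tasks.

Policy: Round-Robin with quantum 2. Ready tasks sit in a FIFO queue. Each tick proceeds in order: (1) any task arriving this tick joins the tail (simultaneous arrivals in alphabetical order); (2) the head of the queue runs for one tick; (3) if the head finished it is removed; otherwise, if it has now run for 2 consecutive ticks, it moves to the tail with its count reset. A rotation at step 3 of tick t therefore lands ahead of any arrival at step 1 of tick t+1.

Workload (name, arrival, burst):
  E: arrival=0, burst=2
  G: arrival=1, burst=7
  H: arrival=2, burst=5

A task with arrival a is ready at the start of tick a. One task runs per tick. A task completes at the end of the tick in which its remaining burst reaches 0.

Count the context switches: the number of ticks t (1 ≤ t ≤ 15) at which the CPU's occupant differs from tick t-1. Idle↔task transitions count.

t=0: queue=[E] q_used=0 → run E
t=1: queue=[E,G] q_used=1 → run E
t=2: queue=[G,H] q_used=0 → run G
t=3: queue=[G,H] q_used=1 → run G
t=4: queue=[H,G] q_used=0 → run H
t=5: queue=[H,G] q_used=1 → run H
t=6: queue=[G,H] q_used=0 → run G
t=7: queue=[G,H] q_used=1 → run G
t=8: queue=[H,G] q_used=0 → run H
t=9: queue=[H,G] q_used=1 → run H
t=10: queue=[G,H] q_used=0 → run G
t=11: queue=[G,H] q_used=1 → run G
t=12: queue=[H,G] q_used=0 → run H
t=13: queue=[G] q_used=0 → run G
t=14: (idle)
t=15: (idle)

context switches = 8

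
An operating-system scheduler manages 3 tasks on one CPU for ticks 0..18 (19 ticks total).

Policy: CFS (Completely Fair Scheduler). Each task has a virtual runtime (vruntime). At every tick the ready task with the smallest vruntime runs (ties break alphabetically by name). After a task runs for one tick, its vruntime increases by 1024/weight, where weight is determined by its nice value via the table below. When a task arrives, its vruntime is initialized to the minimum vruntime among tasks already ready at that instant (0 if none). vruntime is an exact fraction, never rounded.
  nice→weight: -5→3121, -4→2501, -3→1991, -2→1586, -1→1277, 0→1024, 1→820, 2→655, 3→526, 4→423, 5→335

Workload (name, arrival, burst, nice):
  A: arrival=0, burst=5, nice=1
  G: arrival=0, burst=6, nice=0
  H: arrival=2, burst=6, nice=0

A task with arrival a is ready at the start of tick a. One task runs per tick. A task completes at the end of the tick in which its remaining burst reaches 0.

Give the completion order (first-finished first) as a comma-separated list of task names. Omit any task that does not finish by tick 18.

completion order = A, G, H

t=0: vr[A=0 G=0] → run A
t=1: vr[A=256/205 G=0] → run G
t=2: vr[A=256/205 G=1 H=1] → run G
t=3: vr[A=256/205 G=2 H=1] → run H
t=4: vr[A=256/205 G=2 H=2] → run A
t=5: vr[A=512/205 G=2 H=2] → run G
t=6: vr[A=512/205 G=3 H=2] → run H
t=7: vr[A=512/205 G=3 H=3] → run A
t=8: vr[A=768/205 G=3 H=3] → run G
t=9: vr[A=768/205 G=4 H=3] → run H
t=10: vr[A=768/205 G=4 H=4] → run A
t=11: vr[A=1024/205 G=4 H=4] → run G
t=12: vr[A=1024/205 G=5 H=4] → run H
t=13: vr[A=1024/205 G=5 H=5] → run A
t=14: vr[G=5 H=5] → run G
t=15: vr[H=5] → run H
t=16: vr[H=6] → run H
t=17: (idle)
t=18: (idle)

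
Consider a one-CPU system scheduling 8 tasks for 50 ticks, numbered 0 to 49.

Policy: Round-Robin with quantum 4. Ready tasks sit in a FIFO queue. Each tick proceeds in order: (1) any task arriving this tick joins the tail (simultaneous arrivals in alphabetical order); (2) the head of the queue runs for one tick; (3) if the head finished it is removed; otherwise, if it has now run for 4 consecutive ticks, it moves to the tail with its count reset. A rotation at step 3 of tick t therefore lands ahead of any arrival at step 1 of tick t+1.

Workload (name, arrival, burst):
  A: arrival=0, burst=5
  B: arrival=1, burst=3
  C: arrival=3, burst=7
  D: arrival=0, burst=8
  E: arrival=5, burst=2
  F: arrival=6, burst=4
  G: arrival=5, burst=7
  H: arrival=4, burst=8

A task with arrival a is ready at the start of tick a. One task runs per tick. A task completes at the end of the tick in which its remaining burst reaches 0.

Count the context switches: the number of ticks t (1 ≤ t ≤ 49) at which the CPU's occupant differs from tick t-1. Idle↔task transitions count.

t=0: queue=[A,D] q_used=0 → run A
t=1: queue=[A,D,B] q_used=1 → run A
t=2: queue=[A,D,B] q_used=2 → run A
t=3: queue=[A,D,B,C] q_used=3 → run A
t=4: queue=[D,B,C,A,H] q_used=0 → run D
t=5: queue=[D,B,C,A,H,E,G] q_used=1 → run D
t=6: queue=[D,B,C,A,H,E,G,F] q_used=2 → run D
t=7: queue=[D,B,C,A,H,E,G,F] q_used=3 → run D
t=8: queue=[B,C,A,H,E,G,F,D] q_used=0 → run B
t=9: queue=[B,C,A,H,E,G,F,D] q_used=1 → run B
t=10: queue=[B,C,A,H,E,G,F,D] q_used=2 → run B
t=11: queue=[C,A,H,E,G,F,D] q_used=0 → run C
t=12: queue=[C,A,H,E,G,F,D] q_used=1 → run C
t=13: queue=[C,A,H,E,G,F,D] q_used=2 → run C
t=14: queue=[C,A,H,E,G,F,D] q_used=3 → run C
t=15: queue=[A,H,E,G,F,D,C] q_used=0 → run A
t=16: queue=[H,E,G,F,D,C] q_used=0 → run H
t=17: queue=[H,E,G,F,D,C] q_used=1 → run H
t=18: queue=[H,E,G,F,D,C] q_used=2 → run H
t=19: queue=[H,E,G,F,D,C] q_used=3 → run H
t=20: queue=[E,G,F,D,C,H] q_used=0 → run E
t=21: queue=[E,G,F,D,C,H] q_used=1 → run E
t=22: queue=[G,F,D,C,H] q_used=0 → run G
t=23: queue=[G,F,D,C,H] q_used=1 → run G
t=24: queue=[G,F,D,C,H] q_used=2 → run G
t=25: queue=[G,F,D,C,H] q_used=3 → run G
t=26: queue=[F,D,C,H,G] q_used=0 → run F
t=27: queue=[F,D,C,H,G] q_used=1 → run F
t=28: queue=[F,D,C,H,G] q_used=2 → run F
t=29: queue=[F,D,C,H,G] q_used=3 → run F
t=30: queue=[D,C,H,G] q_used=0 → run D
t=31: queue=[D,C,H,G] q_used=1 → run D
t=32: queue=[D,C,H,G] q_used=2 → run D
t=33: queue=[D,C,H,G] q_used=3 → run D
t=34: queue=[C,H,G] q_used=0 → run C
t=35: queue=[C,H,G] q_used=1 → run C
t=36: queue=[C,H,G] q_used=2 → run C
t=37: queue=[H,G] q_used=0 → run H
t=38: queue=[H,G] q_used=1 → run H
t=39: queue=[H,G] q_used=2 → run H
t=40: queue=[H,G] q_used=3 → run H
t=41: queue=[G] q_used=0 → run G
t=42: queue=[G] q_used=1 → run G
t=43: queue=[G] q_used=2 → run G
t=44: (idle)
t=45: (idle)
t=46: (idle)
t=47: (idle)
t=48: (idle)
t=49: (idle)

context switches = 13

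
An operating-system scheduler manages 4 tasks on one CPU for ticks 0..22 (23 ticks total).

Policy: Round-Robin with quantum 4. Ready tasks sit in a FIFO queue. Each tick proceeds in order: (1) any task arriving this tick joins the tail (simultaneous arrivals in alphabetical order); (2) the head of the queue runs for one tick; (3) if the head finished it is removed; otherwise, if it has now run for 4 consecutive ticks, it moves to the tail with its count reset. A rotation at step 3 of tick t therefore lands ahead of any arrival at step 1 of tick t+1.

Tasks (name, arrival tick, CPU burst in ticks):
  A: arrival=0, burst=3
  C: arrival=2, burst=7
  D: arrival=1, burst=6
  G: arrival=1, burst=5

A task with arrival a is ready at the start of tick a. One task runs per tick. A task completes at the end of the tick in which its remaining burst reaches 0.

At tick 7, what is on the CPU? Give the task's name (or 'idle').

t=0: queue=[A] q_used=0 → run A
t=1: queue=[A,D,G] q_used=1 → run A
t=2: queue=[A,D,G,C] q_used=2 → run A
t=3: queue=[D,G,C] q_used=0 → run D
t=4: queue=[D,G,C] q_used=1 → run D
t=5: queue=[D,G,C] q_used=2 → run D
t=6: queue=[D,G,C] q_used=3 → run D
t=7: queue=[G,C,D] q_used=0 → run G
t=8: queue=[G,C,D] q_used=1 → run G
t=9: queue=[G,C,D] q_used=2 → run G
t=10: queue=[G,C,D] q_used=3 → run G
t=11: queue=[C,D,G] q_used=0 → run C
t=12: queue=[C,D,G] q_used=1 → run C
t=13: queue=[C,D,G] q_used=2 → run C
t=14: queue=[C,D,G] q_used=3 → run C
t=15: queue=[D,G,C] q_used=0 → run D
t=16: queue=[D,G,C] q_used=1 → run D
t=17: queue=[G,C] q_used=0 → run G
t=18: queue=[C] q_used=0 → run C
t=19: queue=[C] q_used=1 → run C
t=20: queue=[C] q_used=2 → run C
t=21: (idle)
t=22: (idle)

running at tick 7 = G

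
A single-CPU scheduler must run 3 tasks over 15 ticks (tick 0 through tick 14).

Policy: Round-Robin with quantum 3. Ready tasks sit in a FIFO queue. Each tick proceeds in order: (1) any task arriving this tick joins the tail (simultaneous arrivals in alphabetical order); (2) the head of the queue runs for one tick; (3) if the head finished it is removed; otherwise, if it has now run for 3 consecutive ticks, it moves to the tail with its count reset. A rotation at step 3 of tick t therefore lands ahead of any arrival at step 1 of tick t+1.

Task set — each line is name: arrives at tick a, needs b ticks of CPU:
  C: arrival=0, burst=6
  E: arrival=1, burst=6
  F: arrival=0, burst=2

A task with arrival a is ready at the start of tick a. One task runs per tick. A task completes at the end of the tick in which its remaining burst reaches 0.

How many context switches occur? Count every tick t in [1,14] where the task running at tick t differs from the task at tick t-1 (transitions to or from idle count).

context switches = 5

t=0: queue=[C,F] q_used=0 → run C
t=1: queue=[C,F,E] q_used=1 → run C
t=2: queue=[C,F,E] q_used=2 → run C
t=3: queue=[F,E,C] q_used=0 → run F
t=4: queue=[F,E,C] q_used=1 → run F
t=5: queue=[E,C] q_used=0 → run E
t=6: queue=[E,C] q_used=1 → run E
t=7: queue=[E,C] q_used=2 → run E
t=8: queue=[C,E] q_used=0 → run C
t=9: queue=[C,E] q_used=1 → run C
t=10: queue=[C,E] q_used=2 → run C
t=11: queue=[E] q_used=0 → run E
t=12: queue=[E] q_used=1 → run E
t=13: queue=[E] q_used=2 → run E
t=14: (idle)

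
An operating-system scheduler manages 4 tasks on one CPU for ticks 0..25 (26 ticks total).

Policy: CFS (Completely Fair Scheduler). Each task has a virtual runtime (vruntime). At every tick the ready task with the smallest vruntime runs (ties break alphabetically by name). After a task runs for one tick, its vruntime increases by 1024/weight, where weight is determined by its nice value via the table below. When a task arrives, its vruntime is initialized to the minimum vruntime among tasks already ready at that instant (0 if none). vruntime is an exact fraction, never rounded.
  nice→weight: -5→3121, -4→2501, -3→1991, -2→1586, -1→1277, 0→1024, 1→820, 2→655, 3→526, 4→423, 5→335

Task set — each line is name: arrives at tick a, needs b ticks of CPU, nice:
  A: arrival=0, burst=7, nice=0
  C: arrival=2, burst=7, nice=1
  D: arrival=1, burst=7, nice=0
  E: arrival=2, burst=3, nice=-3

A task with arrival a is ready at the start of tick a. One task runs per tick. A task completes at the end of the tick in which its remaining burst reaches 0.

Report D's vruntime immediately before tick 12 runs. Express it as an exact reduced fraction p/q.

t=0: vr[A=0] → run A
t=1: vr[A=1 D=1] → run A
t=2: vr[A=2 C=1 D=1 E=1] → run C
t=3: vr[A=2 C=461/205 D=1 E=1] → run D
t=4: vr[A=2 C=461/205 D=2 E=1] → run E
t=5: vr[A=2 C=461/205 D=2 E=3015/1991] → run E
t=6: vr[A=2 C=461/205 D=2 E=4039/1991] → run A
t=7: vr[A=3 C=461/205 D=2 E=4039/1991] → run D
t=8: vr[A=3 C=461/205 D=3 E=4039/1991] → run E
t=9: vr[A=3 C=461/205 D=3] → run C
t=10: vr[A=3 C=717/205 D=3] → run A
t=11: vr[A=4 C=717/205 D=3] → run D
t=12: vr[A=4 C=717/205 D=4] → run C
t=13: vr[A=4 C=973/205 D=4] → run A
t=14: vr[A=5 C=973/205 D=4] → run D
t=15: vr[A=5 C=973/205 D=5] → run C
t=16: vr[A=5 C=1229/205 D=5] → run A
t=17: vr[A=6 C=1229/205 D=5] → run D
t=18: vr[A=6 C=1229/205 D=6] → run C
t=19: vr[A=6 C=297/41 D=6] → run A
t=20: vr[C=297/41 D=6] → run D
t=21: vr[C=297/41 D=7] → run D
t=22: vr[C=297/41] → run C
t=23: vr[C=1741/205] → run C
t=24: (idle)
t=25: (idle)

vruntime(D, start of tick 12) = 4/1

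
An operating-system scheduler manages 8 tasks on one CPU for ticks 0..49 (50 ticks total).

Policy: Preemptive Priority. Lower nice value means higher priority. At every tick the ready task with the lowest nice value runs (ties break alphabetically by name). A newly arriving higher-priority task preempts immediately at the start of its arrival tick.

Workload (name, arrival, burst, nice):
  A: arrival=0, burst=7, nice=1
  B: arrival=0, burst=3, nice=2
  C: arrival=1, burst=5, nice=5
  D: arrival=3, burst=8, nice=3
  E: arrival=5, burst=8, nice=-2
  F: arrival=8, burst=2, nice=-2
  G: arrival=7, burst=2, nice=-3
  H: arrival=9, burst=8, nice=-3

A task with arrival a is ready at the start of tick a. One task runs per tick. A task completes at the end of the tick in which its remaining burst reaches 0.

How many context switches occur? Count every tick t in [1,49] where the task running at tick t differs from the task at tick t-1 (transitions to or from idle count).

context switches = 10

t=0: ready={A,B} → run A
t=1: ready={A,B,C} → run A
t=2: ready={A,B,C} → run A
t=3: ready={A,B,C,D} → run A
t=4: ready={A,B,C,D} → run A
t=5: ready={A,B,C,D,E} → run E
t=6: ready={A,B,C,D,E} → run E
t=7: ready={A,B,C,D,E,G} → run G
t=8: ready={A,B,C,D,E,F,G} → run G
t=9: ready={A,B,C,D,E,F,H} → run H
t=10: ready={A,B,C,D,E,F,H} → run H
t=11: ready={A,B,C,D,E,F,H} → run H
t=12: ready={A,B,C,D,E,F,H} → run H
t=13: ready={A,B,C,D,E,F,H} → run H
t=14: ready={A,B,C,D,E,F,H} → run H
t=15: ready={A,B,C,D,E,F,H} → run H
t=16: ready={A,B,C,D,E,F,H} → run H
t=17: ready={A,B,C,D,E,F} → run E
t=18: ready={A,B,C,D,E,F} → run E
t=19: ready={A,B,C,D,E,F} → run E
t=20: ready={A,B,C,D,E,F} → run E
t=21: ready={A,B,C,D,E,F} → run E
t=22: ready={A,B,C,D,E,F} → run E
t=23: ready={A,B,C,D,F} → run F
t=24: ready={A,B,C,D,F} → run F
t=25: ready={A,B,C,D} → run A
t=26: ready={A,B,C,D} → run A
t=27: ready={B,C,D} → run B
t=28: ready={B,C,D} → run B
t=29: ready={B,C,D} → run B
t=30: ready={C,D} → run D
t=31: ready={C,D} → run D
t=32: ready={C,D} → run D
t=33: ready={C,D} → run D
t=34: ready={C,D} → run D
t=35: ready={C,D} → run D
t=36: ready={C,D} → run D
t=37: ready={C,D} → run D
t=38: ready={C} → run C
t=39: ready={C} → run C
t=40: ready={C} → run C
t=41: ready={C} → run C
t=42: ready={C} → run C
t=43: (idle)
t=44: (idle)
t=45: (idle)
t=46: (idle)
t=47: (idle)
t=48: (idle)
t=49: (idle)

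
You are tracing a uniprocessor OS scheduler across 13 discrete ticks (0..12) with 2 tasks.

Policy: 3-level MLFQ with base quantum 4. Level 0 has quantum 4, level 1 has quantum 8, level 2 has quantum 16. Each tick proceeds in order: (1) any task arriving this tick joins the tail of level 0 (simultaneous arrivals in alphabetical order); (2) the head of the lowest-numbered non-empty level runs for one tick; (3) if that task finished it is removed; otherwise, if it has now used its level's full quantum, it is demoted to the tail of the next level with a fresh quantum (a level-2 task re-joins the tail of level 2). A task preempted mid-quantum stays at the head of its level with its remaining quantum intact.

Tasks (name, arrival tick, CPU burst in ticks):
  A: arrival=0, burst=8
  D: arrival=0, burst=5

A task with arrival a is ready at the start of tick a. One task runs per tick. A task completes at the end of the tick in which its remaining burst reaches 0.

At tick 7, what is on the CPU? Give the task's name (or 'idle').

running at tick 7 = D

t=0: L0/L1/L2 = AD/-/- → run A
t=1: L0/L1/L2 = AD/-/- → run A
t=2: L0/L1/L2 = AD/-/- → run A
t=3: L0/L1/L2 = AD/-/- → run A
t=4: L0/L1/L2 = D/A/- → run D
t=5: L0/L1/L2 = D/A/- → run D
t=6: L0/L1/L2 = D/A/- → run D
t=7: L0/L1/L2 = D/A/- → run D
t=8: L0/L1/L2 = -/AD/- → run A
t=9: L0/L1/L2 = -/AD/- → run A
t=10: L0/L1/L2 = -/AD/- → run A
t=11: L0/L1/L2 = -/AD/- → run A
t=12: L0/L1/L2 = -/D/- → run D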